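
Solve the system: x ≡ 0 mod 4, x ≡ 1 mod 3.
M = 4 × 3 = 12. M₁ = 3, y₁ ≡ 3 mod 4. M₂ = 4, y₂ ≡ 1 mod 3. x = 0×3×3 + 1×4×1 ≡ 4 mod 12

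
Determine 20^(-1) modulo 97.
Since 97 is prime, by Fermat 20^(-1) ≡ 20^{95} ≡ 34 mod 97. Verify: 20 × 34 = 680 ≡ 1 mod 97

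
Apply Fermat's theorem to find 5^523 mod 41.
By Fermat: 5^{40} ≡ 1 mod 41. 523 ≡ 3 mod 40. So 5^{523} ≡ 5^{3} ≡ 2 mod 41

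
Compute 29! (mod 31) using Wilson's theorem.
(30)! = (29)! × (30) ≡ -1 (mod 31). So (29)! ≡ -1 × (30)^(-1) ≡ (-1)×(-1) = 1 (mod 31)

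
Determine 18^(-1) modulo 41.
Since 41 is prime, by Fermat 18^(-1) ≡ 18^{39} ≡ 16 mod 41. Verify: 18 × 16 = 288 ≡ 1 mod 41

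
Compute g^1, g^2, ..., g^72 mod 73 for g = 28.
28^1, 28^2, ..., 28^{72} mod 73: [28, 54, 52, 69, 34, 3, 11, 16, 10, 61, 29, 9, 33, 48, 30, 37, 14, 27, 26, 71, 17, 38, 42, 8, 5, 67, 51, 41, 53, 24, 15, 55, 7, 50, 13, 72, 45, 19, 21, 4, 39, 70, 62, 57, 63, 12, 44, 64, 40, 25, 43, 36, 59, 46, 47, 2, 56, 35, 31, 65, 68, 6, 22, 32, 20, 49, 58, 18, 66, 23, 60, 1]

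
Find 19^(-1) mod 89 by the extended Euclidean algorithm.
Extended GCD: 19(-14) + 89(3) = 1. So 19^(-1) ≡ -14 ≡ 75 mod 89. Verify: 19 × 75 = 1425 ≡ 1 mod 89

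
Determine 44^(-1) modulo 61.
Since 61 is prime, by Fermat 44^(-1) ≡ 44^{59} ≡ 43 mod 61. Verify: 44 × 43 = 1892 ≡ 1 mod 61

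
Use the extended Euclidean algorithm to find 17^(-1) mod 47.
Extended GCD: 17(-11) + 47(4) = 1. So 17^(-1) ≡ -11 ≡ 36 mod 47. Verify: 17 × 36 = 612 ≡ 1 mod 47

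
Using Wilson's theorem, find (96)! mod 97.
By Wilson's theorem, (96)! ≡ -1 ≡ 96 (mod 97)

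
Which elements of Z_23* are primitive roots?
There are φ(22) = 10 primitive roots mod 23: {5, 7, 10, 11, 14, 15, 17, 19, 20, 21}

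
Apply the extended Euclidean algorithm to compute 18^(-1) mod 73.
Extended GCD: 18(-4) + 73(1) = 1. So 18^(-1) ≡ -4 ≡ 69 mod 73. Verify: 18 × 69 = 1242 ≡ 1 mod 73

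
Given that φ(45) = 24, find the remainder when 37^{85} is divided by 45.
By Euler: 37^{24} ≡ 1 mod 45 since gcd(37, 45) = 1. 85 = 3×24 + 13. So 37^{85} ≡ 37^{13} ≡ 37 mod 45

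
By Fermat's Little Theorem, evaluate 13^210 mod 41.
By Fermat: 13^{40} ≡ 1 (mod 41). 210 ≡ 10 (mod 40). So 13^{210} ≡ 13^{10} ≡ 9 (mod 41)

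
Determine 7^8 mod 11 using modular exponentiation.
By repeated squaring (mod 11): 7^{1}≡7, 7^{2}≡5, 7^{4}≡3, 7^{8}≡9. So 7^{8} ≡ 9 (mod 11)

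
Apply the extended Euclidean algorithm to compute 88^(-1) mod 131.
Extended GCD: 88(-64) + 131(43) = 1. So 88^(-1) ≡ -64 ≡ 67 (mod 131). Verify: 88 × 67 = 5896 ≡ 1 (mod 131)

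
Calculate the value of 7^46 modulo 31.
Using Fermat: 7^{30} ≡ 1 (mod 31). 46 ≡ 16 (mod 30). So 7^{46} ≡ 7^{16} ≡ 7 (mod 31)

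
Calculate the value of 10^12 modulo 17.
By repeated squaring mod 17: 10^{1}≡10, 10^{2}≡15, 10^{4}≡4, 10^{8}≡16. Then 10^{12} = 10^{8+4} ≡ 16 × 4 ≡ 13 mod 17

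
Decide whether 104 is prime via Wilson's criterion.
(103)! mod 104 = 0. Since 0 ≢ -1 (mod 104), 104 is not prime.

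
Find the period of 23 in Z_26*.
Powers of 23 mod 26: 23^1≡23, 23^2≡9, 23^3≡25, 23^4≡3, 23^5≡17, 23^6≡1. ord_26(23) = 6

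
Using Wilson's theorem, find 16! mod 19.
(18)! = (16)! × (17) × (18) ≡ -1 (mod 19). So (16)! ≡ -1 × [(18)(17)]^(-1) ≡ 9 (mod 19)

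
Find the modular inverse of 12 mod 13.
Since 13 is prime, by Fermat 12^(-1) ≡ 12^{11} ≡ 12 (mod 13). Verify: 12 × 12 = 144 ≡ 1 (mod 13)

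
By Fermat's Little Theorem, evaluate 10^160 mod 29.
By Fermat: 10^{28} ≡ 1 (mod 29). 160 = 5×28 + 20. So 10^{160} ≡ 10^{20} ≡ 7 (mod 29)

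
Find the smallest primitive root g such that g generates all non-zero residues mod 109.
g = 6. For each prime q|108: 6^{54}≡108, 6^{36}≡63, none ≡ 1, so ord_109(6) = 108 and 6 is a primitive root.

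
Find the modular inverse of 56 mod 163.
Since 163 is prime, by Fermat 56^(-1) ≡ 56^{161} ≡ 131 (mod 163). Verify: 56 × 131 = 7336 ≡ 1 (mod 163)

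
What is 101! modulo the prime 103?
(102)! = (101)! × (102) ≡ -1 mod 103. So (101)! ≡ -1 × (102)^(-1) ≡ (-1)×(-1) = 1 mod 103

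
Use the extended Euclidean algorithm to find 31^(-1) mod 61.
Extended GCD: 31(2) + 61(-1) = 1. So 31^(-1) ≡ 2 (mod 61). Verify: 31 × 2 = 62 ≡ 1 (mod 61)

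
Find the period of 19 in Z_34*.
Powers of 19 mod 34: 19^1≡19, 19^2≡21, 19^3≡25, 19^4≡33, 19^5≡15, 19^6≡13, 19^7≡9, 19^8≡1. ord_34(19) = 8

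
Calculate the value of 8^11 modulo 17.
By repeated squaring mod 17: 8^{1}≡8, 8^{2}≡13, 8^{4}≡16, 8^{8}≡1. Then 8^{11} = 8^{8+2+1} ≡ 1 × 13 × 8 ≡ 2 mod 17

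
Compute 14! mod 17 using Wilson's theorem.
(16)! = (14)! × (15) × (16) ≡ -1 mod 17. So (14)! ≡ -1 × [(16)(15)]^(-1) ≡ 8 mod 17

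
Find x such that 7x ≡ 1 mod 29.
Since 29 is prime, by Fermat 7^(-1) ≡ 7^{27} ≡ 25 mod 29. Verify: 7 × 25 = 175 ≡ 1 mod 29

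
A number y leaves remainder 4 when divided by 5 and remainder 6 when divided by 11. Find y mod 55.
M = 5 × 11 = 55. M₁ = 11, y₁ ≡ 1 mod 5. M₂ = 5, y₂ ≡ 9 mod 11. y = 4×11×1 + 6×5×9 ≡ 39 mod 55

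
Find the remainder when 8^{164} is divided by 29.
By Fermat: 8^{28} ≡ 1 mod 29. 164 = 5×28 + 24. So 8^{164} ≡ 8^{24} ≡ 25 mod 29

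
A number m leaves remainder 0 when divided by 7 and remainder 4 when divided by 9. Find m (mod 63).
M = 7 × 9 = 63. M₁ = 9, y₁ ≡ 4 (mod 7). M₂ = 7, y₂ ≡ 4 (mod 9). m = 0×9×4 + 4×7×4 ≡ 49 (mod 63)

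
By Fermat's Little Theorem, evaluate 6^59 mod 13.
By Fermat: 6^{12} ≡ 1 mod 13. 59 = 4×12 + 11. So 6^{59} ≡ 6^{11} ≡ 11 mod 13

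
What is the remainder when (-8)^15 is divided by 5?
Using Fermat: (-8)^{4} ≡ 1 (mod 5). 15 ≡ 3 (mod 4). So (-8)^{15} ≡ (-8)^{3} ≡ 3 (mod 5)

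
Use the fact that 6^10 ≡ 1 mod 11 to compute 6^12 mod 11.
By Fermat: 6^{10} ≡ 1 mod 11. So 6^{12} = 6^{10} · 6^{2} ≡ 6^{2} ≡ 3 mod 11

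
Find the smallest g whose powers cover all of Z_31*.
g = 3. For each prime q|30: 3^{15}≡30, 3^{10}≡25, 3^{6}≡16, none ≡ 1, so ord_31(3) = 30 and 3 is a primitive root.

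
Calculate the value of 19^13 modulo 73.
By repeated squaring (mod 73): 19^{1}≡19, 19^{2}≡69, 19^{4}≡16, 19^{8}≡37. Then 19^{13} = 19^{8+4+1} ≡ 37 × 16 × 19 ≡ 6 (mod 73)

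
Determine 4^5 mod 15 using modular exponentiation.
By repeated squaring mod 15: 4^{1}≡4, 4^{2}≡1, 4^{4}≡1. Then 4^{5} = 4^{4+1} ≡ 1 × 4 ≡ 4 mod 15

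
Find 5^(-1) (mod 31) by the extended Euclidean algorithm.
Extended GCD: 5(-6) + 31(1) = 1. So 5^(-1) ≡ -6 ≡ 25 (mod 31). Verify: 5 × 25 = 125 ≡ 1 (mod 31)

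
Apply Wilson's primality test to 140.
(139)! mod 140 = 0. Since 0 ≢ -1 (mod 140), 140 is not prime.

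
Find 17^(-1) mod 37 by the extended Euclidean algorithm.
Extended GCD: 17(-13) + 37(6) = 1. So 17^(-1) ≡ -13 ≡ 24 mod 37. Verify: 17 × 24 = 408 ≡ 1 mod 37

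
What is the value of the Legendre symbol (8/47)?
(8/47) = 8^{23} mod 47 = 1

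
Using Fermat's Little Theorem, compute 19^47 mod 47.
By Fermat: 19^{46} ≡ 1 mod 47. So 19^{47} = 19^{46} · 19^{1} ≡ 19^{1} ≡ 19 mod 47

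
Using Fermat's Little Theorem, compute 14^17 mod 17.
By Fermat: 14^{16} ≡ 1 mod 17. So 14^{17} = 14^{16} · 14^{1} ≡ 14^{1} ≡ 14 mod 17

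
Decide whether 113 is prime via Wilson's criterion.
(112)! mod 113 = 112. Since 112 ≡ -1 (mod 113), 113 is prime.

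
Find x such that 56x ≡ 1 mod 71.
Since 71 is prime, by Fermat 56^(-1) ≡ 56^{69} ≡ 52 mod 71. Verify: 56 × 52 = 2912 ≡ 1 mod 71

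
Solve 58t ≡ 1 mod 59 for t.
Since 59 is prime, by Fermat 58^(-1) ≡ 58^{57} ≡ 58 mod 59. Verify: 58 × 58 = 3364 ≡ 1 mod 59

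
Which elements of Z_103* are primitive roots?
There are φ(102) = 32 primitive roots mod 103: {5, 6, 11, 12, 20, 21, 35, 40, 43, 44, 45, 48, 51, 53, 54, 62, 65, 67, 70, 71, 74, 75, 77, 78, 84, 85, 86, 87, 88, 96, 99, 101}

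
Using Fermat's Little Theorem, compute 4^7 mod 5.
By Fermat: 4^{4} ≡ 1 mod 5. So 4^{7} = 4^{4} · 4^{3} ≡ 4^{3} ≡ 4 mod 5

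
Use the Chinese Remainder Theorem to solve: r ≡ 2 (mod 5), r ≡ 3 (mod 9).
M = 5 × 9 = 45. M₁ = 9, y₁ ≡ 4 (mod 5). M₂ = 5, y₂ ≡ 2 (mod 9). r = 2×9×4 + 3×5×2 ≡ 12 (mod 45)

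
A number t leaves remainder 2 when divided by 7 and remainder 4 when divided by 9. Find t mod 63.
M = 7 × 9 = 63. M₁ = 9, y₁ ≡ 4 mod 7. M₂ = 7, y₂ ≡ 4 mod 9. t = 2×9×4 + 4×7×4 ≡ 58 mod 63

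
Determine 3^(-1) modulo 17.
Since 17 is prime, by Fermat 3^(-1) ≡ 3^{15} ≡ 6 mod 17. Verify: 3 × 6 = 18 ≡ 1 mod 17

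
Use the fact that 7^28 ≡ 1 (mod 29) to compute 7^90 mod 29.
By Fermat: 7^{28} ≡ 1 (mod 29). 90 = 3×28 + 6. So 7^{90} ≡ 7^{6} ≡ 25 (mod 29)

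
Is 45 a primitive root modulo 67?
45^{22} ≡ 1 mod 67 and 22 < 66, so ord_67(45) = 22 ≠ 66 and 45 is not a primitive root.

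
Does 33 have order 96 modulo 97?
33^{8} ≡ 1 (mod 97) and 8 < 96, so ord_97(33) = 8 ≠ 96 and 33 is not a primitive root.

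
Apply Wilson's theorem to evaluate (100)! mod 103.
(102)! = (100)! × (101) × (102) ≡ -1 mod 103. So (100)! ≡ -1 × [(102)(101)]^(-1) ≡ 51 mod 103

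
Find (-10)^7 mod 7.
Using Fermat: (-10)^{6} ≡ 1 mod 7. 7 ≡ 1 mod 6. So (-10)^{7} ≡ (-10)^{1} ≡ 4 mod 7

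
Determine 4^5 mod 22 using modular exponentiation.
By repeated squaring (mod 22): 4^{1}≡4, 4^{2}≡16, 4^{4}≡14. Then 4^{5} = 4^{4+1} ≡ 14 × 4 ≡ 12 (mod 22)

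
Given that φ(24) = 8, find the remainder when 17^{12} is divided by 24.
By Euler: 17^{8} ≡ 1 (mod 24) since gcd(17, 24) = 1. 12 = 1×8 + 4. So 17^{12} ≡ 17^{4} ≡ 1 (mod 24)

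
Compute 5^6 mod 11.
By repeated squaring mod 11: 5^{1}≡5, 5^{2}≡3, 5^{4}≡9. Then 5^{6} = 5^{4+2} ≡ 9 × 3 ≡ 5 mod 11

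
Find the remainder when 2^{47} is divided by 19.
By Fermat: 2^{18} ≡ 1 (mod 19). 47 = 2×18 + 11. So 2^{47} ≡ 2^{11} ≡ 15 (mod 19)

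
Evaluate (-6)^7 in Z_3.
By repeated squaring (mod 3): (-6)^{1}≡0, (-6)^{2}≡0, (-6)^{4}≡0. Then (-6)^{7} = (-6)^{4+2+1} ≡ 0 × 0 × 0 ≡ 0 (mod 3)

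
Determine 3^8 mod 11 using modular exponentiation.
By repeated squaring mod 11: 3^{1}≡3, 3^{2}≡9, 3^{4}≡4, 3^{8}≡5. So 3^{8} ≡ 5 mod 11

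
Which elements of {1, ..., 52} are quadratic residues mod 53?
Squares in Z_53*: {1, 4, 6, 7, 9, 10, 11, 13, 15, 16, 17, 24, 25, 28, 29, 36, 37, 38, 40, 42, 43, 44, 46, 47, 49, 52}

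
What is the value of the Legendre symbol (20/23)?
(20/23) = 20^{11} mod 23 = -1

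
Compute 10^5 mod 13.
By repeated squaring mod 13: 10^{1}≡10, 10^{2}≡9, 10^{4}≡3. Then 10^{5} = 10^{4+1} ≡ 3 × 10 ≡ 4 mod 13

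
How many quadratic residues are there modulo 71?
For prime 71, there are (p-1)/2 = (71-1)/2 = 35 quadratic residues (excluding 0).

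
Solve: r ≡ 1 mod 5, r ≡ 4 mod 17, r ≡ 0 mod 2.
M = 5 × 17 × 2 = 170. M₁ = 34, y₁ ≡ 4 mod 5. M₂ = 10, y₂ ≡ 12 mod 17. M₃ = 85, y₃ ≡ 1 mod 2. r = 1×34×4 + 4×10×12 + 0×85×1 ≡ 106 mod 170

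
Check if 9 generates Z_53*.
9^{26} ≡ 1 (mod 53) and 26 < 52, so ord_53(9) = 26 ≠ 52 and 9 is not a primitive root.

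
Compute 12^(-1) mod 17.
Since 17 is prime, by Fermat 12^(-1) ≡ 12^{15} ≡ 10 mod 17. Verify: 12 × 10 = 120 ≡ 1 mod 17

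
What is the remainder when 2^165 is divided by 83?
Using Fermat: 2^{82} ≡ 1 (mod 83). 165 ≡ 1 (mod 82). So 2^{165} ≡ 2^{1} ≡ 2 (mod 83)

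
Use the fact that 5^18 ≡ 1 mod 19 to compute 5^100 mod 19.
By Fermat: 5^{18} ≡ 1 mod 19. 100 = 5×18 + 10. So 5^{100} ≡ 5^{10} ≡ 5 mod 19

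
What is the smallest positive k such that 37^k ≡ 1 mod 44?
Powers of 37 mod 44: 37^1≡37, 37^2≡5, 37^3≡9, 37^4≡25, 37^5≡1. So the order of 37 is 5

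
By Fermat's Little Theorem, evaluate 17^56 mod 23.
By Fermat: 17^{22} ≡ 1 (mod 23). 56 = 2×22 + 12. So 17^{56} ≡ 17^{12} ≡ 6 (mod 23)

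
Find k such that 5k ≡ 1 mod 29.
Since 29 is prime, by Fermat 5^(-1) ≡ 5^{27} ≡ 6 mod 29. Verify: 5 × 6 = 30 ≡ 1 mod 29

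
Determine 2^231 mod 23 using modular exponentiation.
Using Fermat: 2^{22} ≡ 1 (mod 23). 231 ≡ 11 (mod 22). So 2^{231} ≡ 2^{11} ≡ 1 (mod 23)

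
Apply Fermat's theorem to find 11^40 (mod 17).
By Fermat: 11^{16} ≡ 1 (mod 17). 40 = 2×16 + 8. So 11^{40} ≡ 11^{8} ≡ 16 (mod 17)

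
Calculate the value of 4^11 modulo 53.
By repeated squaring (mod 53): 4^{1}≡4, 4^{2}≡16, 4^{4}≡44, 4^{8}≡28. Then 4^{11} = 4^{8+2+1} ≡ 28 × 16 × 4 ≡ 43 (mod 53)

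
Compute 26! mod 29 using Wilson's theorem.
(28)! = (26)! × (27) × (28) ≡ -1 mod 29. So (26)! ≡ -1 × [(28)(27)]^(-1) ≡ 14 mod 29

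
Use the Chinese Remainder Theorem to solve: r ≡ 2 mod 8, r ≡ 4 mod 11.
M = 8 × 11 = 88. M₁ = 11, y₁ ≡ 3 mod 8. M₂ = 8, y₂ ≡ 7 mod 11. r = 2×11×3 + 4×8×7 ≡ 26 mod 88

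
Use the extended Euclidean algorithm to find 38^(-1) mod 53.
Extended GCD: 38(7) + 53(-5) = 1. So 38^(-1) ≡ 7 mod 53. Verify: 38 × 7 = 266 ≡ 1 mod 53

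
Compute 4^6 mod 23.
By repeated squaring mod 23: 4^{1}≡4, 4^{2}≡16, 4^{4}≡3. Then 4^{6} = 4^{4+2} ≡ 3 × 16 ≡ 2 mod 23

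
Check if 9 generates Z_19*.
9^{9} ≡ 1 (mod 19) and 9 < 18, so ord_19(9) = 9 ≠ 18 and 9 is not a primitive root.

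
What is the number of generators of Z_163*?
A prime p has φ(p-1) primitive roots; here φ(162) = 54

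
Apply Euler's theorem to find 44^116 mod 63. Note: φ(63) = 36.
By Euler: 44^{36} ≡ 1 mod 63 since gcd(44, 63) = 1. 116 = 3×36 + 8. So 44^{116} ≡ 44^{8} ≡ 46 mod 63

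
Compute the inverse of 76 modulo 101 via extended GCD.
Extended GCD: 76(4) + 101(-3) = 1. So 76^(-1) ≡ 4 (mod 101). Verify: 76 × 4 = 304 ≡ 1 (mod 101)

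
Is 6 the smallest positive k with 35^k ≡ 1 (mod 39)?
Powers of 35 mod 39: 35^1≡35, 35^2≡16, 35^3≡14, 35^4≡22, 35^5≡29, 35^6≡1. First k with 35^k≡1 is k=6. Yes, ord_39(35) = 6.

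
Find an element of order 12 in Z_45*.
2 has order 12 mod 45 since 2^{12} ≡ 1 (mod 45) and no smaller power works.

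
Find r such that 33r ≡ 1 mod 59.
Since 59 is prime, by Fermat 33^(-1) ≡ 33^{57} ≡ 34 mod 59. Verify: 33 × 34 = 1122 ≡ 1 mod 59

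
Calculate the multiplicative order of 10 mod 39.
Powers of 10 mod 39: 10^1≡10, 10^2≡22, 10^3≡25, 10^4≡16, 10^5≡4, 10^6≡1. So the order of 10 is 6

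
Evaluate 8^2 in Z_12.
8^{2} = 64 ≡ 4 (mod 12)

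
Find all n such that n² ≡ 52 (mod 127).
The square roots of 52 mod 127 are 68 and 59. Verify: 68² = 4624 ≡ 52 (mod 127)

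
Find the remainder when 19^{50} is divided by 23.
By Fermat: 19^{22} ≡ 1 (mod 23). 50 = 2×22 + 6. So 19^{50} ≡ 19^{6} ≡ 2 (mod 23)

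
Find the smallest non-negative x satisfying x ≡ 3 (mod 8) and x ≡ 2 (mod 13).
M = 8 × 13 = 104. M₁ = 13, y₁ ≡ 5 (mod 8). M₂ = 8, y₂ ≡ 5 (mod 13). x = 3×13×5 + 2×8×5 ≡ 67 (mod 104)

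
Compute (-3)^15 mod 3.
By repeated squaring mod 3: (-3)^{1}≡0, (-3)^{2}≡0, (-3)^{4}≡0, (-3)^{8}≡0. Then (-3)^{15} = (-3)^{8+4+2+1} ≡ 0 × 0 × 0 × 0 ≡ 0 mod 3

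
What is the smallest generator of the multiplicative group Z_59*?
g = 2. Powers: [2, 4, 8, 16, 32, 5, 10, ...] generates all 58 non-zero residues.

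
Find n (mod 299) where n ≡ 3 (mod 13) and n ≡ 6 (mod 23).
M = 13 × 23 = 299. M₁ = 23, y₁ ≡ 4 (mod 13). M₂ = 13, y₂ ≡ 16 (mod 23). n = 3×23×4 + 6×13×16 ≡ 29 (mod 299)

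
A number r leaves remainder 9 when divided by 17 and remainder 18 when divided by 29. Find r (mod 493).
M = 17 × 29 = 493. M₁ = 29, y₁ ≡ 10 (mod 17). M₂ = 17, y₂ ≡ 12 (mod 29). r = 9×29×10 + 18×17×12 ≡ 366 (mod 493)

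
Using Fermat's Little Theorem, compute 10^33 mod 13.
By Fermat: 10^{12} ≡ 1 mod 13. 33 = 2×12 + 9. So 10^{33} ≡ 10^{9} ≡ 12 mod 13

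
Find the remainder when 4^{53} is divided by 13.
By Fermat: 4^{12} ≡ 1 mod 13. 53 = 4×12 + 5. So 4^{53} ≡ 4^{5} ≡ 10 mod 13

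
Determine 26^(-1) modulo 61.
Since 61 is prime, by Fermat 26^(-1) ≡ 26^{59} ≡ 54 mod 61. Verify: 26 × 54 = 1404 ≡ 1 mod 61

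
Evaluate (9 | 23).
(9/23) = 9^{11} mod 23 = 1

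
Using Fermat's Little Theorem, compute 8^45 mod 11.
By Fermat: 8^{10} ≡ 1 (mod 11). 45 = 4×10 + 5. So 8^{45} ≡ 8^{5} ≡ 10 (mod 11)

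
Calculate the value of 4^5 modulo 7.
By repeated squaring (mod 7): 4^{1}≡4, 4^{2}≡2, 4^{4}≡4. Then 4^{5} = 4^{4+1} ≡ 4 × 4 ≡ 2 (mod 7)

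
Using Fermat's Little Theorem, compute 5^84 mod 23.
By Fermat: 5^{22} ≡ 1 (mod 23). 84 = 3×22 + 18. So 5^{84} ≡ 5^{18} ≡ 6 (mod 23)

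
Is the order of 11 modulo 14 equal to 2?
Powers of 11 mod 14: 11^1≡11, 11^2≡9, 11^3≡1. 11^2≡9≢1, so ord ≠ 2. No, the actual order is 3.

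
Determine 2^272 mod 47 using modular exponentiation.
Using Fermat: 2^{46} ≡ 1 (mod 47). 272 ≡ 42 (mod 46). So 2^{272} ≡ 2^{42} ≡ 3 (mod 47)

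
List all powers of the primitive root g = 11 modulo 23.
11^1, 11^2, ..., 11^{22} mod 23: [11, 6, 20, 13, 5, 9, 7, 8, 19, 2, 22, 12, 17, 3, 10, 18, 14, 16, 15, 4, 21, 1]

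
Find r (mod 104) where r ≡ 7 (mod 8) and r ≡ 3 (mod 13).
M = 8 × 13 = 104. M₁ = 13, y₁ ≡ 5 (mod 8). M₂ = 8, y₂ ≡ 5 (mod 13). r = 7×13×5 + 3×8×5 ≡ 55 (mod 104)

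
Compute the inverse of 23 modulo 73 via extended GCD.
Extended GCD: 23(-19) + 73(6) = 1. So 23^(-1) ≡ -19 ≡ 54 (mod 73). Verify: 23 × 54 = 1242 ≡ 1 (mod 73)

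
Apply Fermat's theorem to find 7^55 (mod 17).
By Fermat: 7^{16} ≡ 1 (mod 17). 55 = 3×16 + 7. So 7^{55} ≡ 7^{7} ≡ 12 (mod 17)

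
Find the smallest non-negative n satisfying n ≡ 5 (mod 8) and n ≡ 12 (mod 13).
M = 8 × 13 = 104. M₁ = 13, y₁ ≡ 5 (mod 8). M₂ = 8, y₂ ≡ 5 (mod 13). n = 5×13×5 + 12×8×5 ≡ 77 (mod 104)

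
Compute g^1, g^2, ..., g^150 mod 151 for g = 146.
146^1, 146^2, ..., 146^{150} mod 151: [146, 25, 26, 21, 46, 72, 93, 139, 60, 2, 141, 50, 52, 42, 92, 144, 35, 127, 120, 4, 131, 100, 104, 84, 33, 137, 70, 103, 89, 8, 111, 49, 57, 17, 66, 123, 140, 55, 27, 16, 71, 98, 114, 34, 132, 95, 129, 110, 54, 32, 142, 45, 77, 68, 113, 39, 107, 69, 108, 64, 133, 90, 3, 136, 75, 78, 63, 138, 65, 128, 115, 29, 6, 121, 150, 5, 126, 125, 130, 105, 79, 58, 12, 91, 149, 10, 101, 99, 109, 59, 7, 116, 24, 31, 147, 20, 51, 47, 67, 118, 14, 81, 48, 62, 143, 40, 102, 94, 134, 85, 28, 11, 96, 124, 135, 80, 53, 37, 117, 19, 56, 22, 41, 97, 119, 9, 106, 74, 83, 38, 112, 44, 82, 43, 87, 18, 61, 148, 15, 76, 73, 88, 13, 86, 23, 36, 122, 145, 30, 1]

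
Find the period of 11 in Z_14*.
Powers of 11 mod 14: 11^1≡11, 11^2≡9, 11^3≡1. So the order of 11 is 3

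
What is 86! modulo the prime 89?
(88)! = (86)! × (87) × (88) ≡ -1 mod 89. So (86)! ≡ -1 × [(88)(87)]^(-1) ≡ 44 mod 89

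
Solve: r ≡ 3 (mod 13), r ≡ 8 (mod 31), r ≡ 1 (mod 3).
M = 13 × 31 × 3 = 1209. M₁ = 93, y₁ ≡ 7 (mod 13). M₂ = 39, y₂ ≡ 4 (mod 31). M₃ = 403, y₃ ≡ 1 (mod 3). r = 3×93×7 + 8×39×4 + 1×403×1 ≡ 1186 (mod 1209)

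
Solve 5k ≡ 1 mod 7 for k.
Since 7 is prime, by Fermat 5^(-1) ≡ 5^{5} ≡ 3 mod 7. Verify: 5 × 3 = 15 ≡ 1 mod 7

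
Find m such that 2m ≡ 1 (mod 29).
Since 29 is prime, by Fermat 2^(-1) ≡ 2^{27} ≡ 15 (mod 29). Verify: 2 × 15 = 30 ≡ 1 (mod 29)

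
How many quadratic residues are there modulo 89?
The squaring map on Z_89* is 2-to-1, so there are (88)/2 = 44 QRs.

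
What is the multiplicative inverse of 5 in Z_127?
Since 127 is prime, by Fermat 5^(-1) ≡ 5^{125} ≡ 51 (mod 127). Verify: 5 × 51 = 255 ≡ 1 (mod 127)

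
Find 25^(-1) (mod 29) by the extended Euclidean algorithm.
Extended GCD: 25(7) + 29(-6) = 1. So 25^(-1) ≡ 7 (mod 29). Verify: 25 × 7 = 175 ≡ 1 (mod 29)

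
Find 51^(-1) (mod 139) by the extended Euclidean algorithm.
Extended GCD: 51(30) + 139(-11) = 1. So 51^(-1) ≡ 30 (mod 139). Verify: 51 × 30 = 1530 ≡ 1 (mod 139)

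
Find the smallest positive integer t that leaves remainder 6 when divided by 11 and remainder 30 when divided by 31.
M = 11 × 31 = 341. M₁ = 31, y₁ ≡ 5 (mod 11). M₂ = 11, y₂ ≡ 17 (mod 31). t = 6×31×5 + 30×11×17 ≡ 61 (mod 341)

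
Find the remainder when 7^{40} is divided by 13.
By Fermat: 7^{12} ≡ 1 (mod 13). 40 = 3×12 + 4. So 7^{40} ≡ 7^{4} ≡ 9 (mod 13)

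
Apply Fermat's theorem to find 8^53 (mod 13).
By Fermat: 8^{12} ≡ 1 (mod 13). 53 = 4×12 + 5. So 8^{53} ≡ 8^{5} ≡ 8 (mod 13)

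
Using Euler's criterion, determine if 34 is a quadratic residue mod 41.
By Euler's criterion: 34^{20} ≡ 40 mod 41. Since this equals -1 (≡ 40), 34 is not a QR.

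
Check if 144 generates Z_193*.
144^{12} ≡ 1 (mod 193) and 12 < 192, so ord_193(144) = 12 ≠ 192 and 144 is not a primitive root.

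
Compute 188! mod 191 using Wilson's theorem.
(190)! = (188)! × (189) × (190) ≡ -1 mod 191. So (188)! ≡ -1 × [(190)(189)]^(-1) ≡ 95 mod 191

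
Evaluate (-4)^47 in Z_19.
Using Fermat: (-4)^{18} ≡ 1 mod 19. 47 ≡ 11 mod 18. So (-4)^{47} ≡ (-4)^{11} ≡ 3 mod 19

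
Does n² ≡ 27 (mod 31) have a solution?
By Euler's criterion: 27^{15} ≡ 30 (mod 31). Since this equals -1 (≡ 30), 27 is not a QR.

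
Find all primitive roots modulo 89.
There are φ(88) = 40 primitive roots mod 89: {3, 6, 7, 13, 14, 15, 19, 23, 24, 26, 27, 28, 29, 30, 31, 33, 35, 38, 41, 43, 46, 48, 51, 54, 56, 58, 59, 60, 61, 62, 63, 65, 66, 70, 74, 75, 76, 82, 83, 86}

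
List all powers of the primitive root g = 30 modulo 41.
30^1, 30^2, ..., 30^{40} mod 41: [30, 39, 22, 4, 38, 33, 6, 16, 29, 9, 24, 23, 34, 36, 14, 10, 13, 21, 15, 40, 11, 2, 19, 37, 3, 8, 35, 25, 12, 32, 17, 18, 7, 5, 27, 31, 28, 20, 26, 1]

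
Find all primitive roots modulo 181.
There are φ(180) = 48 primitive roots mod 181: {2, 10, 18, 21, 23, 24, 28, 41, 47, 50, 53, 54, 57, 58, 63, 66, 69, 76, 77, 78, 83, 84, 85, 90, 91, 96, 97, 98, 103, 104, 105, 112, 115, 118, 123, 124, 127, 128, 131, 134, 140, 153, 157, 158, 160, 163, 171, 179}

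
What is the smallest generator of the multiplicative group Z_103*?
g = 5. For each prime q|102: 5^{51}≡102, 5^{34}≡56, 5^{6}≡72, none ≡ 1, so ord_103(5) = 102 and 5 is a primitive root.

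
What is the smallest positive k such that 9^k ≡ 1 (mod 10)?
Powers of 9 mod 10: 9^1≡9, 9^2≡1. So the order of 9 is 2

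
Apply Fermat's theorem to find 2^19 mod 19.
By Fermat: 2^{18} ≡ 1 mod 19. So 2^{19} = 2^{18} · 2^{1} ≡ 2^{1} ≡ 2 mod 19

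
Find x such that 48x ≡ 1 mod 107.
Since 107 is prime, by Fermat 48^(-1) ≡ 48^{105} ≡ 29 mod 107. Verify: 48 × 29 = 1392 ≡ 1 mod 107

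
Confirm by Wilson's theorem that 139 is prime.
(138)! mod 139 = 138. Since this equals -1 mod 139, Wilson confirms 139 is prime.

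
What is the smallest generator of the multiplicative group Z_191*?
g = 19. For each prime q|190: 19^{95}≡190, 19^{38}≡39, 19^{10}≡52, none ≡ 1, so ord_191(19) = 190 and 19 is a primitive root.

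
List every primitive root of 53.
There are φ(52) = 24 primitive roots mod 53: {2, 3, 5, 8, 12, 14, 18, 19, 20, 21, 22, 26, 27, 31, 32, 33, 34, 35, 39, 41, 45, 48, 50, 51}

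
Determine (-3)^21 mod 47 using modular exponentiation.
By repeated squaring (mod 47): (-3)^{1}≡44, (-3)^{2}≡9, (-3)^{4}≡34, (-3)^{8}≡28, (-3)^{16}≡32. Then (-3)^{21} = (-3)^{16+4+1} ≡ 32 × 34 × 44 ≡ 26 (mod 47)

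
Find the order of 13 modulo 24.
Powers of 13 mod 24: 13^1≡13, 13^2≡1. ord_24(13) = 2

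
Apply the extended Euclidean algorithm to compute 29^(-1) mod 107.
Extended GCD: 29(48) + 107(-13) = 1. So 29^(-1) ≡ 48 (mod 107). Verify: 29 × 48 = 1392 ≡ 1 (mod 107)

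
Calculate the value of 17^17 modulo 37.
By repeated squaring mod 37: 17^{1}≡17, 17^{2}≡30, 17^{4}≡12, 17^{8}≡33, 17^{16}≡16. Then 17^{17} = 17^{16+1} ≡ 16 × 17 ≡ 13 mod 37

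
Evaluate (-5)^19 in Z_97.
By repeated squaring (mod 97): (-5)^{1}≡92, (-5)^{2}≡25, (-5)^{4}≡43, (-5)^{8}≡6, (-5)^{16}≡36. Then (-5)^{19} = (-5)^{16+2+1} ≡ 36 × 25 × 92 ≡ 59 (mod 97)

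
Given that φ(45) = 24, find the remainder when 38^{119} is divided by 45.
By Euler: 38^{24} ≡ 1 mod 45 since gcd(38, 45) = 1. 119 = 4×24 + 23. So 38^{119} ≡ 38^{23} ≡ 32 mod 45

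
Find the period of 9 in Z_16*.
Powers of 9 mod 16: 9^1≡9, 9^2≡1. So the order of 9 is 2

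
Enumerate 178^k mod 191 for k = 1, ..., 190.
178^1, 178^2, ..., 178^{190} mod 191: [178, 169, 95, 102, 11, 48, 140, 90, 167, 121, 146, 12, 35, 118, 185, 78, 132, 3, 152, 125, 94, 115, 33, 144, 38, 79, 119, 172, 56, 36, 105, 163, 173, 43, 14, 9, 74, 184, 91, 154, 99, 50, 114, 46, 166, 134, 168, 108, 124, 107, 137, 129, 42, 27, 31, 170, 82, 80, 106, 150, 151, 138, 116, 20, 122, 133, 181, 130, 29, 5, 126, 81, 93, 128, 55, 49, 127, 68, 71, 32, 157, 60, 175, 17, 161, 8, 87, 15, 187, 52, 88, 2, 165, 147, 190, 13, 22, 96, 89, 180, 143, 51, 101, 24, 70, 45, 179, 156, 73, 6, 113, 59, 188, 39, 66, 97, 76, 158, 47, 153, 112, 72, 19, 135, 155, 86, 28, 18, 148, 177, 182, 117, 7, 100, 37, 92, 141, 77, 145, 25, 57, 23, 83, 67, 84, 54, 62, 149, 164, 160, 21, 109, 111, 85, 41, 40, 53, 75, 171, 69, 58, 10, 61, 162, 186, 65, 110, 98, 63, 136, 142, 64, 123, 120, 159, 34, 131, 16, 174, 30, 183, 104, 176, 4, 139, 103, 189, 26, 44, 1]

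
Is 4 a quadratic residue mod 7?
By Euler's criterion: 4^{3} ≡ 1 (mod 7). Since this equals 1, 4 is a QR.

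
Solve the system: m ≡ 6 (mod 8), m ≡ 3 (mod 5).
M = 8 × 5 = 40. M₁ = 5, y₁ ≡ 5 (mod 8). M₂ = 8, y₂ ≡ 2 (mod 5). m = 6×5×5 + 3×8×2 ≡ 38 (mod 40)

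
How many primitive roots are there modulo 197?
There are φ(197-1) = φ(196) = 84 primitive roots modulo 197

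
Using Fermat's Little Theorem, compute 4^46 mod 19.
By Fermat: 4^{18} ≡ 1 (mod 19). 46 = 2×18 + 10. So 4^{46} ≡ 4^{10} ≡ 4 (mod 19)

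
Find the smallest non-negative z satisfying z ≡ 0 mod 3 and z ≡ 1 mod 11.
M = 3 × 11 = 33. M₁ = 11, y₁ ≡ 2 mod 3. M₂ = 3, y₂ ≡ 4 mod 11. z = 0×11×2 + 1×3×4 ≡ 12 mod 33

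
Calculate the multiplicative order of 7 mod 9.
Powers of 7 mod 9: 7^1≡7, 7^2≡4, 7^3≡1. So the order of 7 is 3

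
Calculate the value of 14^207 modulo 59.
Using Fermat: 14^{58} ≡ 1 mod 59. 207 ≡ 33 mod 58. So 14^{207} ≡ 14^{33} ≡ 52 mod 59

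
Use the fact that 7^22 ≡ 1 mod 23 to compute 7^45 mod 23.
By Fermat: 7^{22} ≡ 1 mod 23. 45 = 2×22 + 1. So 7^{45} ≡ 7^{1} ≡ 7 mod 23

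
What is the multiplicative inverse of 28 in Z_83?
Since 83 is prime, by Fermat 28^(-1) ≡ 28^{81} ≡ 3 mod 83. Verify: 28 × 3 = 84 ≡ 1 mod 83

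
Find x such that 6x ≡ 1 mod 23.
Since 23 is prime, by Fermat 6^(-1) ≡ 6^{21} ≡ 4 mod 23. Verify: 6 × 4 = 24 ≡ 1 mod 23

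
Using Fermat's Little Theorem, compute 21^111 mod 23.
By Fermat: 21^{22} ≡ 1 mod 23. 111 = 5×22 + 1. So 21^{111} ≡ 21^{1} ≡ 21 mod 23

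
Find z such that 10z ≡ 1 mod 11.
Since 11 is prime, by Fermat 10^(-1) ≡ 10^{9} ≡ 10 mod 11. Verify: 10 × 10 = 100 ≡ 1 mod 11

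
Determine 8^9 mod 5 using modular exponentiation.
Using Fermat: 8^{4} ≡ 1 mod 5. 9 ≡ 1 mod 4. So 8^{9} ≡ 8^{1} ≡ 3 mod 5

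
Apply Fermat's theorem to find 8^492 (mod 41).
By Fermat: 8^{40} ≡ 1 (mod 41). 492 ≡ 12 (mod 40). So 8^{492} ≡ 8^{12} ≡ 18 (mod 41)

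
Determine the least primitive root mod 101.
g = 2. For each prime q|100: 2^{50}≡100, 2^{20}≡95, none ≡ 1, so ord_101(2) = 100 and 2 is a primitive root.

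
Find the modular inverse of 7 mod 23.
Since 23 is prime, by Fermat 7^(-1) ≡ 7^{21} ≡ 10 mod 23. Verify: 7 × 10 = 70 ≡ 1 mod 23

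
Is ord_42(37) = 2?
Powers of 37 mod 42: 37^1≡37, 37^2≡25, 37^3≡1. 37^2≡25≢1, so ord ≠ 2. No, the actual order is 3.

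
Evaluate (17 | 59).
(17/59) = 17^{29} mod 59 = 1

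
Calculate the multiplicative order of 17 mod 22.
Powers of 17 mod 22: 17^1≡17, 17^2≡3, 17^3≡7, 17^4≡9, 17^5≡21, 17^6≡5, 17^7≡19, 17^8≡15, 17^9≡13, 17^10≡1. So the order of 17 is 10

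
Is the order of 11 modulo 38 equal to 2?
Powers of 11 mod 38: 11^1≡11, 11^2≡7, 11^3≡1. 11^2≡7≢1, so ord ≠ 2. No, the actual order is 3.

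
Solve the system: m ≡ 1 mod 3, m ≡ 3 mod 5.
M = 3 × 5 = 15. M₁ = 5, y₁ ≡ 2 mod 3. M₂ = 3, y₂ ≡ 2 mod 5. m = 1×5×2 + 3×3×2 ≡ 13 mod 15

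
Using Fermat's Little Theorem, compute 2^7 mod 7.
By Fermat: 2^{6} ≡ 1 mod 7. So 2^{7} = 2^{6} · 2^{1} ≡ 2^{1} ≡ 2 mod 7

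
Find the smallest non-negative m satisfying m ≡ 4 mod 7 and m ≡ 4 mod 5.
M = 7 × 5 = 35. M₁ = 5, y₁ ≡ 3 mod 7. M₂ = 7, y₂ ≡ 3 mod 5. m = 4×5×3 + 4×7×3 ≡ 4 mod 35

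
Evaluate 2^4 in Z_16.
2^{4} = 16 ≡ 0 mod 16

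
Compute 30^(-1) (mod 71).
Since 71 is prime, by Fermat 30^(-1) ≡ 30^{69} ≡ 45 (mod 71). Verify: 30 × 45 = 1350 ≡ 1 (mod 71)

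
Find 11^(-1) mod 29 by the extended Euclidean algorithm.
Extended GCD: 11(8) + 29(-3) = 1. So 11^(-1) ≡ 8 mod 29. Verify: 11 × 8 = 88 ≡ 1 mod 29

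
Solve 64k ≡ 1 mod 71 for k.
Since 71 is prime, by Fermat 64^(-1) ≡ 64^{69} ≡ 10 mod 71. Verify: 64 × 10 = 640 ≡ 1 mod 71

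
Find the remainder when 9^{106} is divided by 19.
By Fermat: 9^{18} ≡ 1 mod 19. 106 = 5×18 + 16. So 9^{106} ≡ 9^{16} ≡ 4 mod 19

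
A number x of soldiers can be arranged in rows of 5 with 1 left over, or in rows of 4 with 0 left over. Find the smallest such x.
M = 5 × 4 = 20. M₁ = 4, y₁ ≡ 4 (mod 5). M₂ = 5, y₂ ≡ 1 (mod 4). x = 1×4×4 + 0×5×1 ≡ 16 (mod 20)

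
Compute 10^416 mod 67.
Using Fermat: 10^{66} ≡ 1 (mod 67). 416 ≡ 20 (mod 66). So 10^{416} ≡ 10^{20} ≡ 60 (mod 67)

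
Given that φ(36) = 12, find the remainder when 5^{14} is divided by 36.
By Euler: 5^{12} ≡ 1 (mod 36) since gcd(5, 36) = 1. 14 = 1×12 + 2. So 5^{14} ≡ 5^{2} ≡ 25 (mod 36)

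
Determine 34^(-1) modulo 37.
Since 37 is prime, by Fermat 34^(-1) ≡ 34^{35} ≡ 12 (mod 37). Verify: 34 × 12 = 408 ≡ 1 (mod 37)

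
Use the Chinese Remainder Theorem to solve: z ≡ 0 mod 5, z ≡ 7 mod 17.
M = 5 × 17 = 85. M₁ = 17, y₁ ≡ 3 mod 5. M₂ = 5, y₂ ≡ 7 mod 17. z = 0×17×3 + 7×5×7 ≡ 75 mod 85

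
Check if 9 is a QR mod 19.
By Euler's criterion: 9^{9} ≡ 1 mod 19. Since this equals 1, 9 is a QR.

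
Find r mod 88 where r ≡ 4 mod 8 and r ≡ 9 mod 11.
M = 8 × 11 = 88. M₁ = 11, y₁ ≡ 3 mod 8. M₂ = 8, y₂ ≡ 7 mod 11. r = 4×11×3 + 9×8×7 ≡ 20 mod 88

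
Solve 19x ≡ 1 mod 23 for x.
Since 23 is prime, by Fermat 19^(-1) ≡ 19^{21} ≡ 17 mod 23. Verify: 19 × 17 = 323 ≡ 1 mod 23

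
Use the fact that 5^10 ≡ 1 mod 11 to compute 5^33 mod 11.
By Fermat: 5^{10} ≡ 1 mod 11. 33 = 3×10 + 3. So 5^{33} ≡ 5^{3} ≡ 4 mod 11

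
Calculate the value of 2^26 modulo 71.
By repeated squaring mod 71: 2^{1}≡2, 2^{2}≡4, 2^{4}≡16, 2^{8}≡43, 2^{16}≡3. Then 2^{26} = 2^{16+8+2} ≡ 3 × 43 × 4 ≡ 19 mod 71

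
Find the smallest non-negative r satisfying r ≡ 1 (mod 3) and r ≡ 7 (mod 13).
M = 3 × 13 = 39. M₁ = 13, y₁ ≡ 1 (mod 3). M₂ = 3, y₂ ≡ 9 (mod 13). r = 1×13×1 + 7×3×9 ≡ 7 (mod 39)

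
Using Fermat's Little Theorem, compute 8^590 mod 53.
By Fermat: 8^{52} ≡ 1 (mod 53). 590 ≡ 18 (mod 52). So 8^{590} ≡ 8^{18} ≡ 4 (mod 53)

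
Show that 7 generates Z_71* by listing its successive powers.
7^1, 7^2, ..., 7^{70} mod 71: [7, 49, 59, 58, 51, 2, 14, 27, 47, 45, 31, 4, 28, 54, 23, 19, 62, 8, 56, 37, 46, 38, 53, 16, 41, 3, 21, 5, 35, 32, 11, 6, 42, 10, 70, 64, 22, 12, 13, 20, 69, 57, 44, 24, 26, 40, 67, 43, 17, 48, 52, 9, 63, 15, 34, 25, 33, 18, 55, 30, 68, 50, 66, 36, 39, 60, 65, 29, 61, 1]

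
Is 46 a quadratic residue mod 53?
By Euler's criterion: 46^{26} ≡ 1 (mod 53). Since this equals 1, 46 is a QR.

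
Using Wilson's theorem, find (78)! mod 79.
By Wilson's theorem, (78)! ≡ -1 ≡ 78 mod 79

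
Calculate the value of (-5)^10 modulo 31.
By repeated squaring (mod 31): (-5)^{1}≡26, (-5)^{2}≡25, (-5)^{4}≡5, (-5)^{8}≡25. Then (-5)^{10} = (-5)^{8+2} ≡ 25 × 25 ≡ 5 (mod 31)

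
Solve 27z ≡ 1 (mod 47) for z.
Since 47 is prime, by Fermat 27^(-1) ≡ 27^{45} ≡ 7 (mod 47). Verify: 27 × 7 = 189 ≡ 1 (mod 47)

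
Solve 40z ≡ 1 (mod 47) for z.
Since 47 is prime, by Fermat 40^(-1) ≡ 40^{45} ≡ 20 (mod 47). Verify: 40 × 20 = 800 ≡ 1 (mod 47)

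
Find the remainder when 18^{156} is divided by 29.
By Fermat: 18^{28} ≡ 1 mod 29. 156 = 5×28 + 16. So 18^{156} ≡ 18^{16} ≡ 24 mod 29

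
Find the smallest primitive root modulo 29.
g = 2. Powers: [2, 4, 8, 16, 3, 6, 12, 24, ...] generates all 28 non-zero residues.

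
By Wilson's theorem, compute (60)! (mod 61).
By Wilson's theorem, (60)! ≡ -1 ≡ 60 (mod 61)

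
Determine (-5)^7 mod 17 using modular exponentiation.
By repeated squaring (mod 17): (-5)^{1}≡12, (-5)^{2}≡8, (-5)^{4}≡13. Then (-5)^{7} = (-5)^{4+2+1} ≡ 13 × 8 × 12 ≡ 7 (mod 17)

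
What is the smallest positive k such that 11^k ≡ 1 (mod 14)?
Powers of 11 mod 14: 11^1≡11, 11^2≡9, 11^3≡1. So the order of 11 is 3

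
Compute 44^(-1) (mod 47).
Since 47 is prime, by Fermat 44^(-1) ≡ 44^{45} ≡ 31 (mod 47). Verify: 44 × 31 = 1364 ≡ 1 (mod 47)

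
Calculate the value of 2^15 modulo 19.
By repeated squaring mod 19: 2^{1}≡2, 2^{2}≡4, 2^{4}≡16, 2^{8}≡9. Then 2^{15} = 2^{8+4+2+1} ≡ 9 × 16 × 4 × 2 ≡ 12 mod 19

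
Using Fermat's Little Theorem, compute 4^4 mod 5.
By Fermat's Little Theorem, 4^{4} ≡ 1 mod 5 since 5 is prime and gcd(4, 5) = 1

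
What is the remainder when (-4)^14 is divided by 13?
Using Fermat: (-4)^{12} ≡ 1 (mod 13). 14 ≡ 2 (mod 12). So (-4)^{14} ≡ (-4)^{2} ≡ 3 (mod 13)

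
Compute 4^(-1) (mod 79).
Since 79 is prime, by Fermat 4^(-1) ≡ 4^{77} ≡ 20 (mod 79). Verify: 4 × 20 = 80 ≡ 1 (mod 79)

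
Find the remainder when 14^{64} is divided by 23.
By Fermat: 14^{22} ≡ 1 (mod 23). 64 = 2×22 + 20. So 14^{64} ≡ 14^{20} ≡ 2 (mod 23)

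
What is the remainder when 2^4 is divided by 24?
2^{4} = 16 ≡ 16 (mod 24)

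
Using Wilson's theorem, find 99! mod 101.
(100)! = (99)! × (100) ≡ -1 (mod 101). So (99)! ≡ -1 × (100)^(-1) ≡ (-1)×(-1) = 1 (mod 101)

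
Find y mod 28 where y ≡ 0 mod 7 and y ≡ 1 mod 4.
M = 7 × 4 = 28. M₁ = 4, y₁ ≡ 2 mod 7. M₂ = 7, y₂ ≡ 3 mod 4. y = 0×4×2 + 1×7×3 ≡ 21 mod 28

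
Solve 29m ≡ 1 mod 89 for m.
Since 89 is prime, by Fermat 29^(-1) ≡ 29^{87} ≡ 43 mod 89. Verify: 29 × 43 = 1247 ≡ 1 mod 89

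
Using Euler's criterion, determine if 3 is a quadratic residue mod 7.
By Euler's criterion: 3^{3} ≡ 6 (mod 7). Since this equals -1 (≡ 6), 3 is not a QR.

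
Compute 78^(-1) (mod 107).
Since 107 is prime, by Fermat 78^(-1) ≡ 78^{105} ≡ 59 (mod 107). Verify: 78 × 59 = 4602 ≡ 1 (mod 107)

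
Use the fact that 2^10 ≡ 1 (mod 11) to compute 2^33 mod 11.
By Fermat: 2^{10} ≡ 1 (mod 11). 33 = 3×10 + 3. So 2^{33} ≡ 2^{3} ≡ 8 (mod 11)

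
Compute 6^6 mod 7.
Using Fermat: 6^{6} ≡ 1 (mod 7). 6 ≡ 0 (mod 6). So 6^{6} ≡ 6^{0} ≡ 1 (mod 7)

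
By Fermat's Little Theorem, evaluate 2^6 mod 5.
By Fermat: 2^{4} ≡ 1 (mod 5). So 2^{6} = 2^{4} · 2^{2} ≡ 2^{2} ≡ 4 (mod 5)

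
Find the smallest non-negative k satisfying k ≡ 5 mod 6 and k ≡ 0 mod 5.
M = 6 × 5 = 30. M₁ = 5, y₁ ≡ 5 mod 6. M₂ = 6, y₂ ≡ 1 mod 5. k = 5×5×5 + 0×6×1 ≡ 5 mod 30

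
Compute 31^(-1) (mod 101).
Since 101 is prime, by Fermat 31^(-1) ≡ 31^{99} ≡ 88 (mod 101). Verify: 31 × 88 = 2728 ≡ 1 (mod 101)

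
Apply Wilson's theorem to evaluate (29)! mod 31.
(30)! = (29)! × (30) ≡ -1 mod 31. So (29)! ≡ -1 × (30)^(-1) ≡ (-1)×(-1) = 1 mod 31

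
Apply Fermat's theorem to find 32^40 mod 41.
By Fermat's Little Theorem, 32^{40} ≡ 1 mod 41 since 41 is prime and gcd(32, 41) = 1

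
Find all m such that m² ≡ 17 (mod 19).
The square roots of 17 mod 19 are 6 and 13. Verify: 6² = 36 ≡ 17 (mod 19)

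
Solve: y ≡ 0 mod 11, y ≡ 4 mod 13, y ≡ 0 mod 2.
M = 11 × 13 × 2 = 286. M₁ = 26, y₁ ≡ 3 mod 11. M₂ = 22, y₂ ≡ 3 mod 13. M₃ = 143, y₃ ≡ 1 mod 2. y = 0×26×3 + 4×22×3 + 0×143×1 ≡ 264 mod 286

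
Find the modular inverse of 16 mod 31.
Since 31 is prime, by Fermat 16^(-1) ≡ 16^{29} ≡ 2 mod 31. Verify: 16 × 2 = 32 ≡ 1 mod 31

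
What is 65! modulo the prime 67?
(66)! = (65)! × (66) ≡ -1 mod 67. So (65)! ≡ -1 × (66)^(-1) ≡ (-1)×(-1) = 1 mod 67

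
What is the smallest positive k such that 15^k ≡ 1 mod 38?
Powers of 15 mod 38: 15^1≡15, 15^2≡35, 15^3≡31, 15^4≡9, 15^5≡21, 15^6≡11, 15^7≡13, 15^8≡5, 15^9≡37, 15^10≡23, 15^11≡3, 15^12≡7, 15^13≡29, 15^14≡17, 15^15≡27, 15^16≡25, 15^17≡33, 15^18≡1. Order = 18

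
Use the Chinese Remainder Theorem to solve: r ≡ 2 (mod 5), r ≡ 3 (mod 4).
M = 5 × 4 = 20. M₁ = 4, y₁ ≡ 4 (mod 5). M₂ = 5, y₂ ≡ 1 (mod 4). r = 2×4×4 + 3×5×1 ≡ 7 (mod 20)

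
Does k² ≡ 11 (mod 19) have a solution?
By Euler's criterion: 11^{9} ≡ 1 (mod 19). Since this equals 1, 11 is a QR.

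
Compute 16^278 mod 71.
Using Fermat: 16^{70} ≡ 1 mod 71. 278 ≡ 68 mod 70. So 16^{278} ≡ 16^{68} ≡ 38 mod 71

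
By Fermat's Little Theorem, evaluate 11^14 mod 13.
By Fermat: 11^{12} ≡ 1 mod 13. So 11^{14} = 11^{12} · 11^{2} ≡ 11^{2} ≡ 4 mod 13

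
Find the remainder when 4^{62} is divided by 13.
By Fermat: 4^{12} ≡ 1 (mod 13). 62 = 5×12 + 2. So 4^{62} ≡ 4^{2} ≡ 3 (mod 13)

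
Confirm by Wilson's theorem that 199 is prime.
(198)! mod 199 = 198. Since this equals -1 mod 199, Wilson confirms 199 is prime.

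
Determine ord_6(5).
Powers of 5 mod 6: 5^1≡5, 5^2≡1. So the order of 5 is 2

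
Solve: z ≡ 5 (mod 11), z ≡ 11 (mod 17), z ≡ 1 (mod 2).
M = 11 × 17 × 2 = 374. M₁ = 34, y₁ ≡ 1 (mod 11). M₂ = 22, y₂ ≡ 7 (mod 17). M₃ = 187, y₃ ≡ 1 (mod 2). z = 5×34×1 + 11×22×7 + 1×187×1 ≡ 181 (mod 374)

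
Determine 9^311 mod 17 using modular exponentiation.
Using Fermat: 9^{16} ≡ 1 mod 17. 311 ≡ 7 mod 16. So 9^{311} ≡ 9^{7} ≡ 2 mod 17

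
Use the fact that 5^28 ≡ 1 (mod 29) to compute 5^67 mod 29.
By Fermat: 5^{28} ≡ 1 (mod 29). 67 = 2×28 + 11. So 5^{67} ≡ 5^{11} ≡ 13 (mod 29)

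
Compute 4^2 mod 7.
4^{2} = 16 ≡ 2 (mod 7)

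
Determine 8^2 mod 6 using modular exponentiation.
8^{2} = 64 ≡ 4 mod 6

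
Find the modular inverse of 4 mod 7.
Since 7 is prime, by Fermat 4^(-1) ≡ 4^{5} ≡ 2 mod 7. Verify: 4 × 2 = 8 ≡ 1 mod 7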